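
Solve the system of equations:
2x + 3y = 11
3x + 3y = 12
x = 1, y = 3

Use elimination (row reduction):
Equation 1: 2x + 3y = 11.
Equation 2: 3x + 3y = 12.
Multiply Eq1 by 3 and Eq2 by 2: 6x + 9y = 33;  6x + 6y = 24.
Subtract: (-3)y = -9, so y = 3.
Back-substitute into Eq1: 2x + 3*(3) = 11, so x = 1.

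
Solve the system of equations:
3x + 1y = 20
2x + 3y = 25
x = 5, y = 5

Use elimination (row reduction):
Equation 1: 3x + 1y = 20.
Equation 2: 2x + 3y = 25.
Multiply Eq1 by 2 and Eq2 by 3: 6x + 2y = 40;  6x + 9y = 75.
Subtract: (7)y = 35, so y = 5.
Back-substitute into Eq1: 3x + 1*(5) = 20, so x = 5.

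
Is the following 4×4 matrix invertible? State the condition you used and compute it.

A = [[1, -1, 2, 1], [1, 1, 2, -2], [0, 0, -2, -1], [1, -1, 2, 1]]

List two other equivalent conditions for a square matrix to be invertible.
No, not invertible; det(A) = 0 (two rows are equal, so the rows are linearly dependent). Equivalent conditions (failing for this A): rank(A) < 4; Ax = 0 has non-trivial solutions; 0 is an eigenvalue; the columns are linearly dependent.

To check invertibility, compute det(A).
In this matrix, row 0 and the last row are identical, so one row is a scalar multiple of another and the rows are linearly dependent.
A matrix with linearly dependent rows has det = 0 and is not invertible.
Equivalent failed conditions:
- rank(A) < 4.
- Ax = 0 has non-trivial solutions.
- 0 is an eigenvalue.
- The columns are linearly dependent.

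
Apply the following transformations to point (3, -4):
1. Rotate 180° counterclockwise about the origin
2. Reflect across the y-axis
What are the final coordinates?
(3, 4)

Step 1: Rotate 180° → (-3, 4)
Step 2: Reflect across the y-axis → (3, 4)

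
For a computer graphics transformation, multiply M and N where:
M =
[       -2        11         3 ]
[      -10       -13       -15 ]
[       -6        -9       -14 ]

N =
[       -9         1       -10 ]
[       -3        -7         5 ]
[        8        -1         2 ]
MN =
[        9       -82        81 ]
[        9        96         5 ]
[      -31        71       -13 ]

Matrix multiplication: (MN)[i][j] = sum over k of M[i][k] * N[k][j].
  (MN)[0][0] = (-2)*(-9) + (11)*(-3) + (3)*(8) = 9
  (MN)[0][1] = (-2)*(1) + (11)*(-7) + (3)*(-1) = -82
  (MN)[0][2] = (-2)*(-10) + (11)*(5) + (3)*(2) = 81
  (MN)[1][0] = (-10)*(-9) + (-13)*(-3) + (-15)*(8) = 9
  (MN)[1][1] = (-10)*(1) + (-13)*(-7) + (-15)*(-1) = 96
  (MN)[1][2] = (-10)*(-10) + (-13)*(5) + (-15)*(2) = 5
  (MN)[2][0] = (-6)*(-9) + (-9)*(-3) + (-14)*(8) = -31
  (MN)[2][1] = (-6)*(1) + (-9)*(-7) + (-14)*(-1) = 71
  (MN)[2][2] = (-6)*(-10) + (-9)*(5) + (-14)*(2) = -13
MN =
[        9       -82        81 ]
[        9        96         5 ]
[      -31        71       -13 ]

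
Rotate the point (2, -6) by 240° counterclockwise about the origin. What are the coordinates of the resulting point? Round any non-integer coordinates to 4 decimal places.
(-6.1962, 1.2679)

Rotation matrix R(θ) = [[cos θ, -sin θ], [sin θ, cos θ]]; for θ = 240°:
R = [[-1/2, √3/2], [-√3/2, -1/2]]
Result: R × [2, -6]ᵀ = [-1/2·2 + (√3/2)·-6, -√3/2·2 + (-1/2)·-6]ᵀ = (-6.1962, 1.2679)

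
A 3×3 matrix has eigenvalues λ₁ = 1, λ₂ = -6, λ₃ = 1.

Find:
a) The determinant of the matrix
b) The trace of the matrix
det = -6, trace = -4

Two standard eigenvalue identities:
- det(A) equals the product of the eigenvalues (counted with multiplicity).
- trace(A) equals the sum of the eigenvalues.
det(A) = (1)*(-6)*(1) = -6.
trace(A) = 1 - 6 + 1 = -4.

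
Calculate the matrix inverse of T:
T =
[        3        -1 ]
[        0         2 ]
det(T) = 6
T⁻¹ =
[      1/3       1/6 ]
[        0       1/2 ]

For a 2×2 matrix T = [[a, b], [c, d]] with det(T) ≠ 0, T⁻¹ = (1/det(T)) * [[d, -b], [-c, a]].
det(T) = (3)*(2) - (-1)*(0) = 6 - 0 = 6.
T⁻¹ = (1/6) * [[2, 1], [0, 3]].
Dividing each entry by 6 and reducing:
T⁻¹ =
[      1/3       1/6 ]
[        0       1/2 ]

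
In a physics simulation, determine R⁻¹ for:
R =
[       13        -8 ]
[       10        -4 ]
det(R) = 28
R⁻¹ =
[     -1/7       2/7 ]
[    -5/14     13/28 ]

For a 2×2 matrix R = [[a, b], [c, d]] with det(R) ≠ 0, R⁻¹ = (1/det(R)) * [[d, -b], [-c, a]].
det(R) = (13)*(-4) - (-8)*(10) = -52 + 80 = 28.
R⁻¹ = (1/28) * [[-4, 8], [-10, 13]].
Dividing each entry by 28 and reducing:
R⁻¹ =
[     -1/7       2/7 ]
[    -5/14     13/28 ]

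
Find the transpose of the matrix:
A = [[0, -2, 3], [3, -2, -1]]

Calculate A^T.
[[0, 3], [-2, -2], [3, -1]]

The transpose sends entry (i,j) to (j,i); rows become columns.
Row 0 of A: [0, -2, 3] -> column 0 of A^T.
Row 1 of A: [3, -2, -1] -> column 1 of A^T.
A^T = [[0, 3], [-2, -2], [3, -1]]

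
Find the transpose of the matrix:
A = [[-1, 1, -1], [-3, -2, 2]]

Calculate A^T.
[[-1, -3], [1, -2], [-1, 2]]

The transpose sends entry (i,j) to (j,i); rows become columns.
Row 0 of A: [-1, 1, -1] -> column 0 of A^T.
Row 1 of A: [-3, -2, 2] -> column 1 of A^T.
A^T = [[-1, -3], [1, -2], [-1, 2]]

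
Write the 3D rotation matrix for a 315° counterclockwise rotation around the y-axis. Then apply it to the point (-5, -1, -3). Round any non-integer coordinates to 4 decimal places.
R = [[√2/2, 0, -√2/2], [0, 1, 0], [√2/2, 0, √2/2]]; R·(-5, -1, -3) = (-1.4142, -1.0000, -5.6569)

Rotation matrix for 315° around y-axis:
cos(315°) = √2/2, sin(315°) = -√2/2
R = [[√2/2, 0, -√2/2], [0, 1, 0], [√2/2, 0, √2/2]]
Apply to (-5, -1, -3): R·[-5, -1, -3]ᵀ = (-1.4142, -1.0000, -5.6569)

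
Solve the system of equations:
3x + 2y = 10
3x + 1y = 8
x = 2, y = 2

Use elimination (row reduction):
Equation 1: 3x + 2y = 10.
Equation 2: 3x + 1y = 8.
Multiply Eq1 by 3 and Eq2 by 3: 9x + 6y = 30;  9x + 3y = 24.
Subtract: (-3)y = -6, so y = 2.
Back-substitute into Eq1: 3x + 2*(2) = 10, so x = 2.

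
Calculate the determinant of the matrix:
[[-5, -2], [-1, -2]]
8

For a 2×2 matrix [[a, b], [c, d]], det = ad - bc
det = (-5)(-2) - (-2)(-1) = 10 - 2 = 8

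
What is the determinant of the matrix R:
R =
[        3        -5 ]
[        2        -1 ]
det(R) = 7

For a 2×2 matrix [[a, b], [c, d]], det = a*d - b*c.
det(R) = (3)*(-1) - (-5)*(2) = -3 + 10 = 7.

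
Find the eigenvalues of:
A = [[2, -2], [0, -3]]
λ = -3, 2

Solve det(A - λI) = 0. For a 2×2 matrix this is λ² - (trace)λ + det = 0.
trace(A) = 2 - 3 = -1.
det(A) = (2)*(-3) - (-2)*(0) = -6 - 0 = -6.
Characteristic equation: λ² - (-1)λ + (-6) = 0.
Discriminant: (-1)² - 4*(-6) = 1 + 24 = 25.
Roots: λ = (-1 ± √25) / 2 = -3, 2.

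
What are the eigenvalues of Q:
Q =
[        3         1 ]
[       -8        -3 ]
λ = -1, 1

Solve det(Q - λI) = 0. For a 2×2 matrix the characteristic equation is λ² - (trace)λ + det = 0.
trace(Q) = a + d = 3 - 3 = 0.
det(Q) = a*d - b*c = (3)*(-3) - (1)*(-8) = -9 + 8 = -1.
Characteristic equation: λ² - (0)λ + (-1) = 0.
Discriminant = (0)² - 4*(-1) = 0 + 4 = 4.
λ = (0 ± √4) / 2 = (0 ± 2) / 2 = -1, 1.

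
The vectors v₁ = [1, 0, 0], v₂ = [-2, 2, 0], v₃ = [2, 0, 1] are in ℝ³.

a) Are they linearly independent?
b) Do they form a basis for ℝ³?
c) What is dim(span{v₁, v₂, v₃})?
Yes independent, yes basis, dim = 3

Stack v₁, v₂, v₃ as rows of a 3×3 matrix.
[[1, 0, 0]; [-2, 2, 0]; [2, 0, 1]] is already lower triangular with nonzero diagonal entries (1, 2, 1), so its determinant is the product of the diagonal entries, det = (1)·(2)·(1) = 2 ≠ 0, and the rows are linearly independent.
Three linearly independent vectors in ℝ³ form a basis for ℝ³, so dim(span{v₁,v₂,v₃}) = 3.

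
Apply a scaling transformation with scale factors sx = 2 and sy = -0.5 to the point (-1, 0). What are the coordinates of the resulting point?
(-2, 0.0)

Scaling matrix:
[[2, 0], [0, -0.50]]
Result: (-1 × 2, 0 × -0.5) = (-2, 0.0)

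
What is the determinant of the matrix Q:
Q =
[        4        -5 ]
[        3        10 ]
det(Q) = 55

For a 2×2 matrix [[a, b], [c, d]], det = a*d - b*c.
det(Q) = (4)*(10) - (-5)*(3) = 40 + 15 = 55.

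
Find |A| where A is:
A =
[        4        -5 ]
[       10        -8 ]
det(A) = 18

For a 2×2 matrix [[a, b], [c, d]], det = a*d - b*c.
det(A) = (4)*(-8) - (-5)*(10) = -32 + 50 = 18.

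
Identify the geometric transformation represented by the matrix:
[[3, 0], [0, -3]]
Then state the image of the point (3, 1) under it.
non-uniform scaling by (3, -3); image of (3, 1) is (9, -3)

This is diagonal with distinct entries, so it scales the x-axis by 3 and the y-axis by -3.
The matrix [[3, 0], [0, -3]] represents: non-uniform scaling by (3, -3).
Applying it to (3, 1): [3·3 + 0·1, 0·3 + -3·1] = (9, -3).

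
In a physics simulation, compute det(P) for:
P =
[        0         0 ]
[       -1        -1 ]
det(P) = 0

For a 2×2 matrix [[a, b], [c, d]], det = a*d - b*c.
det(P) = (0)*(-1) - (0)*(-1) = 0 - 0 = 0.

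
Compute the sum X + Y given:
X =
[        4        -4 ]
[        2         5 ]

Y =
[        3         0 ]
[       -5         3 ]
X + Y =
[        7        -4 ]
[       -3         8 ]

Matrix addition is elementwise: (X+Y)[i][j] = X[i][j] + Y[i][j].
  (X+Y)[0][0] = (4) + (3) = 7
  (X+Y)[0][1] = (-4) + (0) = -4
  (X+Y)[1][0] = (2) + (-5) = -3
  (X+Y)[1][1] = (5) + (3) = 8
X + Y =
[        7        -4 ]
[       -3         8 ]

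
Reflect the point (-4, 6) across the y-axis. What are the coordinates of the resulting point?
(4, 6)

Reflection across y-axis: (-4, 6) → (4, 6)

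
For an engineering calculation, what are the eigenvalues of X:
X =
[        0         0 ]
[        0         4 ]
λ = 0, 4

Solve det(X - λI) = 0. For a 2×2 matrix the characteristic equation is λ² - (trace)λ + det = 0.
trace(X) = a + d = 0 + 4 = 4.
det(X) = a*d - b*c = (0)*(4) - (0)*(0) = 0 - 0 = 0.
Characteristic equation: λ² - (4)λ + (0) = 0.
Discriminant = (4)² - 4*(0) = 16 - 0 = 16.
λ = (4 ± √16) / 2 = (4 ± 4) / 2 = 0, 4.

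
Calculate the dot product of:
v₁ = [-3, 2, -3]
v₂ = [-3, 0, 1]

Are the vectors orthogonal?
6, No

The dot product is the sum of products of corresponding components.
v₁·v₂ = (-3)*(-3) + (2)*(0) + (-3)*(1) = 9 + 0 - 3 = 6.
Two vectors are orthogonal iff their dot product is 0; here the dot product is 6, so the vectors are not orthogonal.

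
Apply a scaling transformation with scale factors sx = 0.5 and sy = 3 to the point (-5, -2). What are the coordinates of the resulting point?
(-2.5, -6)

Scaling matrix:
[[0.50, 0], [0, 3]]
Result: (-5 × 0.5, -2 × 3) = (-2.5, -6)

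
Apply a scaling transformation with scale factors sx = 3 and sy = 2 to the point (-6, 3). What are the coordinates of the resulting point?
(-18, 6)

Scaling matrix:
[[3, 0], [0, 2]]
Result: (-6 × 3, 3 × 2) = (-18, 6)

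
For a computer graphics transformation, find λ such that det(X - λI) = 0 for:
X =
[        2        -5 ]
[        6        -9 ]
λ = -4, -3

Solve det(X - λI) = 0. For a 2×2 matrix the characteristic equation is λ² - (trace)λ + det = 0.
trace(X) = a + d = 2 - 9 = -7.
det(X) = a*d - b*c = (2)*(-9) - (-5)*(6) = -18 + 30 = 12.
Characteristic equation: λ² - (-7)λ + (12) = 0.
Discriminant = (-7)² - 4*(12) = 49 - 48 = 1.
λ = (-7 ± √1) / 2 = (-7 ± 1) / 2 = -4, -3.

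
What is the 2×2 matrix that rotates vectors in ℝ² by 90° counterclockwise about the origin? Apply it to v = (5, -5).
R = [[0, -1], [1, 0]]; R·v = (5, 5)

A counterclockwise rotation by angle θ in ℝ² has matrix R(θ) = [[cos θ, -sin θ], [sin θ, cos θ]].
For θ = 90°: cos θ = 0, sin θ = 1.
R(90°) = [[0, -1], [1, 0]].
R·v = [0·5 + (-1)·-5, 1·5 + 0·-5] = (5, 5).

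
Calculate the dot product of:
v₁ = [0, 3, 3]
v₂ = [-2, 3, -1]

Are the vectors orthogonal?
6, No

The dot product is the sum of products of corresponding components.
v₁·v₂ = (0)*(-2) + (3)*(3) + (3)*(-1) = 0 + 9 - 3 = 6.
Two vectors are orthogonal iff their dot product is 0; here the dot product is 6, so the vectors are not orthogonal.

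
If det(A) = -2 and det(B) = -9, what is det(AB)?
18

Use the multiplicative property of determinants: det(AB) = det(A)*det(B).
det(AB) = (-2)*(-9) = 18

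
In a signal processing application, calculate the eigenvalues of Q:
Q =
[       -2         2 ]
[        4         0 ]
λ = -4, 2

Solve det(Q - λI) = 0. For a 2×2 matrix the characteristic equation is λ² - (trace)λ + det = 0.
trace(Q) = a + d = -2 + 0 = -2.
det(Q) = a*d - b*c = (-2)*(0) - (2)*(4) = 0 - 8 = -8.
Characteristic equation: λ² - (-2)λ + (-8) = 0.
Discriminant = (-2)² - 4*(-8) = 4 + 32 = 36.
λ = (-2 ± √36) / 2 = (-2 ± 6) / 2 = -4, 2.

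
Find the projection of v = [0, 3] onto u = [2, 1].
[6/5, 3/5]

The projection of v onto u is proj_u(v) = ((v·u) / (u·u)) · u.
v·u = (0)*(2) + (3)*(1) = 3.
u·u = (2)*(2) + (1)*(1) = 5.
coefficient = 3 / 5 = 3/5.
proj_u(v) = 3/5 · [2, 1] = [6/5, 3/5].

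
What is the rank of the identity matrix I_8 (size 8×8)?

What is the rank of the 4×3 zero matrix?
rank(I_8) = 8, rank(0) = 0

The identity I_8 has 8 columns that are the standard basis vectors e_1, …, e_8. These are linearly independent, so all 8 columns are pivots and rank(I_8) = 8.
The 4×3 zero matrix has every entry zero, so every row is the zero row and there are no pivots; rank(0) = 0.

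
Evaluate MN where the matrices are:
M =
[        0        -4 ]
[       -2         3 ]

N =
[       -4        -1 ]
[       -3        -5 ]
MN =
[       12        20 ]
[       -1       -13 ]

Matrix multiplication: (MN)[i][j] = sum over k of M[i][k] * N[k][j].
  (MN)[0][0] = (0)*(-4) + (-4)*(-3) = 12
  (MN)[0][1] = (0)*(-1) + (-4)*(-5) = 20
  (MN)[1][0] = (-2)*(-4) + (3)*(-3) = -1
  (MN)[1][1] = (-2)*(-1) + (3)*(-5) = -13
MN =
[       12        20 ]
[       -1       -13 ]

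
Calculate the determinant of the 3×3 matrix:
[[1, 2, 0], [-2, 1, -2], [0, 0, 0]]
0

Expansion along first row:
det = 1·det([[1,-2],[0,0]]) - 2·det([[-2,-2],[0,0]]) + 0·det([[-2,1],[0,0]])
    = 1·(1·0 - -2·0) - 2·(-2·0 - -2·0) + 0·(-2·0 - 1·0)
    = 1·0 - 2·0 + 0·0
    = 0 + 0 + 0 = 0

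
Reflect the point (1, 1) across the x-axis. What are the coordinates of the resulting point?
(1, -1)

Reflection across x-axis: (1, 1) → (1, -1)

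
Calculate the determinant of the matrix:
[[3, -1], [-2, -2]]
-8

For a 2×2 matrix [[a, b], [c, d]], det = ad - bc
det = (3)(-2) - (-1)(-2) = -6 - 2 = -8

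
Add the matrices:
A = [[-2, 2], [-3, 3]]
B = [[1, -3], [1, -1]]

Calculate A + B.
[[-1, -1], [-2, 2]]

Add corresponding elements:
(-2)+(1)=-1
(2)+(-3)=-1
(-3)+(1)=-2
(3)+(-1)=2
A + B = [[-1, -1], [-2, 2]]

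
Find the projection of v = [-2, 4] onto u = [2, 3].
[16/13, 24/13]

The projection of v onto u is proj_u(v) = ((v·u) / (u·u)) · u.
v·u = (-2)*(2) + (4)*(3) = 8.
u·u = (2)*(2) + (3)*(3) = 13.
coefficient = 8 / 13 = 8/13.
proj_u(v) = 8/13 · [2, 3] = [16/13, 24/13].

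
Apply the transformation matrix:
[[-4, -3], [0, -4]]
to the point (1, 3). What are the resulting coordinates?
(-13, -12)

Matrix multiplication:
[[-4, -3], [0, -4]] × [1, 3]ᵀ
= [-4×1 + -3×3, 0×1 + -4×3]ᵀ
= [-13.0000, -12.0000]ᵀ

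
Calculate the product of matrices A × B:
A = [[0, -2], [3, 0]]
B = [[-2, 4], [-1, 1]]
[[2, -2], [-6, 12]]

Matrix multiplication:
C[0][0] = 0×-2 + -2×-1 = 2
C[0][1] = 0×4 + -2×1 = -2
C[1][0] = 3×-2 + 0×-1 = -6
C[1][1] = 3×4 + 0×1 = 12
Result: [[2, -2], [-6, 12]]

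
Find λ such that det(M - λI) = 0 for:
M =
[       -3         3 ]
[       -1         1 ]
λ = -2, 0

Solve det(M - λI) = 0. For a 2×2 matrix the characteristic equation is λ² - (trace)λ + det = 0.
trace(M) = a + d = -3 + 1 = -2.
det(M) = a*d - b*c = (-3)*(1) - (3)*(-1) = -3 + 3 = 0.
Characteristic equation: λ² - (-2)λ + (0) = 0.
Discriminant = (-2)² - 4*(0) = 4 - 0 = 4.
λ = (-2 ± √4) / 2 = (-2 ± 2) / 2 = -2, 0.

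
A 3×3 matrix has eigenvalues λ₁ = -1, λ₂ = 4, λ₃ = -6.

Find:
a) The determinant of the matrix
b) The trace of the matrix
det = 24, trace = -3

Two standard eigenvalue identities:
- det(A) equals the product of the eigenvalues (counted with multiplicity).
- trace(A) equals the sum of the eigenvalues.
det(A) = (-1)*(4)*(-6) = 24.
trace(A) = -1 + 4 - 6 = -3.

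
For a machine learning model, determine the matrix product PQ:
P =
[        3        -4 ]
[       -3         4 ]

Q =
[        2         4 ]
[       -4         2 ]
PQ =
[       22         4 ]
[      -22        -4 ]

Matrix multiplication: (PQ)[i][j] = sum over k of P[i][k] * Q[k][j].
  (PQ)[0][0] = (3)*(2) + (-4)*(-4) = 22
  (PQ)[0][1] = (3)*(4) + (-4)*(2) = 4
  (PQ)[1][0] = (-3)*(2) + (4)*(-4) = -22
  (PQ)[1][1] = (-3)*(4) + (4)*(2) = -4
PQ =
[       22         4 ]
[      -22        -4 ]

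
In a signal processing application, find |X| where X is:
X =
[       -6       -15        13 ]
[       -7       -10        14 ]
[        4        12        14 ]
det(X) = -1034

Expand along row 0 (cofactor expansion): det(X) = a*(e*i - f*h) - b*(d*i - f*g) + c*(d*h - e*g), where the 3×3 is [[a, b, c], [d, e, f], [g, h, i]].
Minor M_00 = (-10)*(14) - (14)*(12) = -140 - 168 = -308.
Minor M_01 = (-7)*(14) - (14)*(4) = -98 - 56 = -154.
Minor M_02 = (-7)*(12) - (-10)*(4) = -84 + 40 = -44.
det(X) = (-6)*(-308) - (-15)*(-154) + (13)*(-44) = 1848 - 2310 - 572 = -1034.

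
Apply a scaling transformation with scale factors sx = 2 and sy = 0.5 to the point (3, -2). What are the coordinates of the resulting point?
(6, -1.0)

Scaling matrix:
[[2, 0], [0, 0.50]]
Result: (3 × 2, -2 × 0.5) = (6, -1.0)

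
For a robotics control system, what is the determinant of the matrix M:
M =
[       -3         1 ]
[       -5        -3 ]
det(M) = 14

For a 2×2 matrix [[a, b], [c, d]], det = a*d - b*c.
det(M) = (-3)*(-3) - (1)*(-5) = 9 + 5 = 14.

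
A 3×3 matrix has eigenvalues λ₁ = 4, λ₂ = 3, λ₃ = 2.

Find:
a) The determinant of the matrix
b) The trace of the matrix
det = 24, trace = 9

Two standard eigenvalue identities:
- det(A) equals the product of the eigenvalues (counted with multiplicity).
- trace(A) equals the sum of the eigenvalues.
det(A) = (4)*(3)*(2) = 24.
trace(A) = 4 + 3 + 2 = 9.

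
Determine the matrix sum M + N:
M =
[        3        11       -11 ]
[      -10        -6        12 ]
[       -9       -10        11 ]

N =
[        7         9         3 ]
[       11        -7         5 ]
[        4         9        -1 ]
M + N =
[       10        20        -8 ]
[        1       -13        17 ]
[       -5        -1        10 ]

Matrix addition is elementwise: (M+N)[i][j] = M[i][j] + N[i][j].
  (M+N)[0][0] = (3) + (7) = 10
  (M+N)[0][1] = (11) + (9) = 20
  (M+N)[0][2] = (-11) + (3) = -8
  (M+N)[1][0] = (-10) + (11) = 1
  (M+N)[1][1] = (-6) + (-7) = -13
  (M+N)[1][2] = (12) + (5) = 17
  (M+N)[2][0] = (-9) + (4) = -5
  (M+N)[2][1] = (-10) + (9) = -1
  (M+N)[2][2] = (11) + (-1) = 10
M + N =
[       10        20        -8 ]
[        1       -13        17 ]
[       -5        -1        10 ]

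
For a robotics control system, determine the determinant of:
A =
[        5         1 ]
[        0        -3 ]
det(A) = -15

For a 2×2 matrix [[a, b], [c, d]], det = a*d - b*c.
det(A) = (5)*(-3) - (1)*(0) = -15 - 0 = -15.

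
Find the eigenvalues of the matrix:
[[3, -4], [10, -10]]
λ = -5 and λ = -2

Characteristic equation: det(A - λI) = 0
λ² - (trace)λ + (det) = 0
λ² - (-7)λ + (10) = 0
λ² + 7λ + 10 = 0
Solving: λ = -5, -2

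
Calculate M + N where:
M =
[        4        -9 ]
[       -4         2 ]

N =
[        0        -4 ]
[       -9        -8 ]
M + N =
[        4       -13 ]
[      -13        -6 ]

Matrix addition is elementwise: (M+N)[i][j] = M[i][j] + N[i][j].
  (M+N)[0][0] = (4) + (0) = 4
  (M+N)[0][1] = (-9) + (-4) = -13
  (M+N)[1][0] = (-4) + (-9) = -13
  (M+N)[1][1] = (2) + (-8) = -6
M + N =
[        4       -13 ]
[      -13        -6 ]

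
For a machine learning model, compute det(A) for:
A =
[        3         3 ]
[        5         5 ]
det(A) = 0

For a 2×2 matrix [[a, b], [c, d]], det = a*d - b*c.
det(A) = (3)*(5) - (3)*(5) = 15 - 15 = 0.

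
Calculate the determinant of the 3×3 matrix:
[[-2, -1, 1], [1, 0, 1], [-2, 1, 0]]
5

Expansion along first row:
det = -2·det([[0,1],[1,0]]) - -1·det([[1,1],[-2,0]]) + 1·det([[1,0],[-2,1]])
    = -2·(0·0 - 1·1) - -1·(1·0 - 1·-2) + 1·(1·1 - 0·-2)
    = -2·-1 - -1·2 + 1·1
    = 2 + 2 + 1 = 5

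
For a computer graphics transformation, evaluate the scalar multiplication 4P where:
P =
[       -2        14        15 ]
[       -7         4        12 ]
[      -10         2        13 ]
4P =
[       -8        56        60 ]
[      -28        16        48 ]
[      -40         8        52 ]

Scalar multiplication is elementwise: (4P)[i][j] = 4 * P[i][j].
  (4P)[0][0] = 4 * (-2) = -8
  (4P)[0][1] = 4 * (14) = 56
  (4P)[0][2] = 4 * (15) = 60
  (4P)[1][0] = 4 * (-7) = -28
  (4P)[1][1] = 4 * (4) = 16
  (4P)[1][2] = 4 * (12) = 48
  (4P)[2][0] = 4 * (-10) = -40
  (4P)[2][1] = 4 * (2) = 8
  (4P)[2][2] = 4 * (13) = 52
4P =
[       -8        56        60 ]
[      -28        16        48 ]
[      -40         8        52 ]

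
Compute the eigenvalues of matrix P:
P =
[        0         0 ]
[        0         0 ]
λ = 0, 0

Solve det(P - λI) = 0. For a 2×2 matrix the characteristic equation is λ² - (trace)λ + det = 0.
trace(P) = a + d = 0 + 0 = 0.
det(P) = a*d - b*c = (0)*(0) - (0)*(0) = 0 - 0 = 0.
Characteristic equation: λ² - (0)λ + (0) = 0.
Discriminant = (0)² - 4*(0) = 0 - 0 = 0.
λ = (0 ± √0) / 2 = (0 ± 0) / 2 = 0, 0.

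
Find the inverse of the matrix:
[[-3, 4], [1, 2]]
[[-1/5, 2/5], [1/10, 3/10]]

For [[a,b],[c,d]], inverse = (1/det)·[[d,-b],[-c,a]]
det = -3·2 - 4·1 = -10
Inverse = (1/-10)·[[2, -4], [-1, -3]]
        = [[-1/5, 2/5], [1/10, 3/10]]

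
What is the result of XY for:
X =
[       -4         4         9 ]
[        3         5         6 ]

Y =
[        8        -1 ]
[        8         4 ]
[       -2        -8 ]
XY =
[      -18       -52 ]
[       52       -31 ]

Matrix multiplication: (XY)[i][j] = sum over k of X[i][k] * Y[k][j].
  (XY)[0][0] = (-4)*(8) + (4)*(8) + (9)*(-2) = -18
  (XY)[0][1] = (-4)*(-1) + (4)*(4) + (9)*(-8) = -52
  (XY)[1][0] = (3)*(8) + (5)*(8) + (6)*(-2) = 52
  (XY)[1][1] = (3)*(-1) + (5)*(4) + (6)*(-8) = -31
XY =
[      -18       -52 ]
[       52       -31 ]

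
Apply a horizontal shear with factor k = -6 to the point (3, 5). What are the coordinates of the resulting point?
(-27, 5)

Shear matrix for horizontal shear with factor k = -6:
[[1, -6], [0, 1]]
Result: (3, 5) → (-27, 5)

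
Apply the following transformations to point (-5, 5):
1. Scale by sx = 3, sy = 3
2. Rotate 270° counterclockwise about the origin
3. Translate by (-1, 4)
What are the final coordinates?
(14, 19)

Step 1: Scale → (-15, 15)
Step 2: Rotate 270° → (15, 15)
Step 3: Translate → (14, 19)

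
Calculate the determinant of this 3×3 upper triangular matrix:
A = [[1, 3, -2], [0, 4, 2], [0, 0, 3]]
12

The determinant of a triangular matrix is the product of its diagonal entries (the off-diagonal entries above the diagonal do not affect it).
det(A) = (1) * (4) * (3) = 12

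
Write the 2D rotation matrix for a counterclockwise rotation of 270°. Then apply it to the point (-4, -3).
R = [[0, 1], [-1, 0]]; R·(-4, -3) = (-3, 4)

Rotation matrix formula: R(θ) = [[cos θ, -sin θ], [sin θ, cos θ]]
For θ = 270°:
cos(270°) = 0
sin(270°) = -1
R = [[0, 1], [-1, 0]]
Apply to (-4, -3): [0·-4 + (1)·-3, -1·-4 + 0·-3] = (-3, 4)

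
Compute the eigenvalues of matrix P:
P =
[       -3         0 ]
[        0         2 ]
λ = -3, 2

Solve det(P - λI) = 0. For a 2×2 matrix the characteristic equation is λ² - (trace)λ + det = 0.
trace(P) = a + d = -3 + 2 = -1.
det(P) = a*d - b*c = (-3)*(2) - (0)*(0) = -6 - 0 = -6.
Characteristic equation: λ² - (-1)λ + (-6) = 0.
Discriminant = (-1)² - 4*(-6) = 1 + 24 = 25.
λ = (-1 ± √25) / 2 = (-1 ± 5) / 2 = -3, 2.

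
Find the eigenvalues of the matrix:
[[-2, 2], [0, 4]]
λ = -2 and λ = 4

Characteristic equation: det(A - λI) = 0
λ² - (trace)λ + (det) = 0
λ² - (2)λ + (-8) = 0
λ² - 2λ - 8 = 0
Solving: λ = -2, 4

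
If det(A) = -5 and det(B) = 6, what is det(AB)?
-30

Use the multiplicative property of determinants: det(AB) = det(A)*det(B).
det(AB) = (-5)*(6) = -30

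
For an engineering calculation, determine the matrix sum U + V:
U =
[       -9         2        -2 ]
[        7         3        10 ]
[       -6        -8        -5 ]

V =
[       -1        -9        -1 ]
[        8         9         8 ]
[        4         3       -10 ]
U + V =
[      -10        -7        -3 ]
[       15        12        18 ]
[       -2        -5       -15 ]

Matrix addition is elementwise: (U+V)[i][j] = U[i][j] + V[i][j].
  (U+V)[0][0] = (-9) + (-1) = -10
  (U+V)[0][1] = (2) + (-9) = -7
  (U+V)[0][2] = (-2) + (-1) = -3
  (U+V)[1][0] = (7) + (8) = 15
  (U+V)[1][1] = (3) + (9) = 12
  (U+V)[1][2] = (10) + (8) = 18
  (U+V)[2][0] = (-6) + (4) = -2
  (U+V)[2][1] = (-8) + (3) = -5
  (U+V)[2][2] = (-5) + (-10) = -15
U + V =
[      -10        -7        -3 ]
[       15        12        18 ]
[       -2        -5       -15 ]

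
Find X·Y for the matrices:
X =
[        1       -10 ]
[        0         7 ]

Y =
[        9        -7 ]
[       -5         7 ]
XY =
[       59       -77 ]
[      -35        49 ]

Matrix multiplication: (XY)[i][j] = sum over k of X[i][k] * Y[k][j].
  (XY)[0][0] = (1)*(9) + (-10)*(-5) = 59
  (XY)[0][1] = (1)*(-7) + (-10)*(7) = -77
  (XY)[1][0] = (0)*(9) + (7)*(-5) = -35
  (XY)[1][1] = (0)*(-7) + (7)*(7) = 49
XY =
[       59       -77 ]
[      -35        49 ]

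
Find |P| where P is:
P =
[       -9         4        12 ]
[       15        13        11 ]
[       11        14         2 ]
det(P) = 2320

Expand along row 0 (cofactor expansion): det(P) = a*(e*i - f*h) - b*(d*i - f*g) + c*(d*h - e*g), where the 3×3 is [[a, b, c], [d, e, f], [g, h, i]].
Minor M_00 = (13)*(2) - (11)*(14) = 26 - 154 = -128.
Minor M_01 = (15)*(2) - (11)*(11) = 30 - 121 = -91.
Minor M_02 = (15)*(14) - (13)*(11) = 210 - 143 = 67.
det(P) = (-9)*(-128) - (4)*(-91) + (12)*(67) = 1152 + 364 + 804 = 2320.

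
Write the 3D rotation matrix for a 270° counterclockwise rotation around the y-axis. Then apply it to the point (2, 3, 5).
R = [[0, 0, -1], [0, 1, 0], [1, 0, 0]]; R·(2, 3, 5) = (-5, 3, 2)

Rotation matrix for 270° around y-axis:
cos(270°) = 0, sin(270°) = -1
R = [[0, 0, -1], [0, 1, 0], [1, 0, 0]]
Apply to (2, 3, 5): R·[2, 3, 5]ᵀ = (-5, 3, 2)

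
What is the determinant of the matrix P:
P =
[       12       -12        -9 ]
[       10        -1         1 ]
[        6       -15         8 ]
det(P) = 2268

Expand along row 0 (cofactor expansion): det(P) = a*(e*i - f*h) - b*(d*i - f*g) + c*(d*h - e*g), where the 3×3 is [[a, b, c], [d, e, f], [g, h, i]].
Minor M_00 = (-1)*(8) - (1)*(-15) = -8 + 15 = 7.
Minor M_01 = (10)*(8) - (1)*(6) = 80 - 6 = 74.
Minor M_02 = (10)*(-15) - (-1)*(6) = -150 + 6 = -144.
det(P) = (12)*(7) - (-12)*(74) + (-9)*(-144) = 84 + 888 + 1296 = 2268.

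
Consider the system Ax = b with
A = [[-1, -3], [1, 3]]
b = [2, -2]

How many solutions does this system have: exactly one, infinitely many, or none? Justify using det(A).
Infinitely many solutions

det(A) = (-1)*(3) - (-3)*(1) = 0, so A is singular (column 2 is 3 times column 1).
b = [2, -2] = -2 * column 1 of A, so b lies in the column space of A.
A singular matrix whose right-hand side is in its column space gives a 1-parameter family of solutions — infinitely many.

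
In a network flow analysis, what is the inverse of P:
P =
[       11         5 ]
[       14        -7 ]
det(P) = -147
P⁻¹ =
[     1/21     5/147 ]
[     2/21   -11/147 ]

For a 2×2 matrix P = [[a, b], [c, d]] with det(P) ≠ 0, P⁻¹ = (1/det(P)) * [[d, -b], [-c, a]].
det(P) = (11)*(-7) - (5)*(14) = -77 - 70 = -147.
P⁻¹ = (1/-147) * [[-7, -5], [-14, 11]].
Dividing each entry by -147 and reducing:
P⁻¹ =
[     1/21     5/147 ]
[     2/21   -11/147 ]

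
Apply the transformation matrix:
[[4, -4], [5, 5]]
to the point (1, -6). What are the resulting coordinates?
(28, -25)

Matrix multiplication:
[[4, -4], [5, 5]] × [1, -6]ᵀ
= [4×1 + -4×-6, 5×1 + 5×-6]ᵀ
= [28.0000, -25.0000]ᵀ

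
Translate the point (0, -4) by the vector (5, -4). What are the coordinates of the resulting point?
(5, -8)

Translation by (5, -4):
x' = 0 + 5 = 5
y' = -4 + -4 = -8
Homogeneous matrix: [[1, 0, 5], [0, 1, -4], [0, 0, 1]]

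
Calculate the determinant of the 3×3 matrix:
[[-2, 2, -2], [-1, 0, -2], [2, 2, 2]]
-8

Expansion along first row:
det = -2·det([[0,-2],[2,2]]) - 2·det([[-1,-2],[2,2]]) + -2·det([[-1,0],[2,2]])
    = -2·(0·2 - -2·2) - 2·(-1·2 - -2·2) + -2·(-1·2 - 0·2)
    = -2·4 - 2·2 + -2·-2
    = -8 + -4 + 4 = -8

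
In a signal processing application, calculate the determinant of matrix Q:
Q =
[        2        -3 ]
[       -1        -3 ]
det(Q) = -9

For a 2×2 matrix [[a, b], [c, d]], det = a*d - b*c.
det(Q) = (2)*(-3) - (-3)*(-1) = -6 - 3 = -9.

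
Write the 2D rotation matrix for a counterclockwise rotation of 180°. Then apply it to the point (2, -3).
R = [[-1, 0], [0, -1]]; R·(2, -3) = (-2, 3)

Rotation matrix formula: R(θ) = [[cos θ, -sin θ], [sin θ, cos θ]]
For θ = 180°:
cos(180°) = -1
sin(180°) = 0
R = [[-1, 0], [0, -1]]
Apply to (2, -3): [-1·2 + (0)·-3, 0·2 + -1·-3] = (-2, 3)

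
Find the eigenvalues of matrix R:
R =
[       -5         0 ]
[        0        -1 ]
λ = -5, -1

Solve det(R - λI) = 0. For a 2×2 matrix the characteristic equation is λ² - (trace)λ + det = 0.
trace(R) = a + d = -5 - 1 = -6.
det(R) = a*d - b*c = (-5)*(-1) - (0)*(0) = 5 - 0 = 5.
Characteristic equation: λ² - (-6)λ + (5) = 0.
Discriminant = (-6)² - 4*(5) = 36 - 20 = 16.
λ = (-6 ± √16) / 2 = (-6 ± 4) / 2 = -5, -1.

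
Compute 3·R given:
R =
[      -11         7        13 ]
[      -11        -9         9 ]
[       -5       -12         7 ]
3R =
[      -33        21        39 ]
[      -33       -27        27 ]
[      -15       -36        21 ]

Scalar multiplication is elementwise: (3R)[i][j] = 3 * R[i][j].
  (3R)[0][0] = 3 * (-11) = -33
  (3R)[0][1] = 3 * (7) = 21
  (3R)[0][2] = 3 * (13) = 39
  (3R)[1][0] = 3 * (-11) = -33
  (3R)[1][1] = 3 * (-9) = -27
  (3R)[1][2] = 3 * (9) = 27
  (3R)[2][0] = 3 * (-5) = -15
  (3R)[2][1] = 3 * (-12) = -36
  (3R)[2][2] = 3 * (7) = 21
3R =
[      -33        21        39 ]
[      -33       -27        27 ]
[      -15       -36        21 ]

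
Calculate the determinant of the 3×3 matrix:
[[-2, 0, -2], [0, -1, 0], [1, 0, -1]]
-4

Expansion along first row:
det = -2·det([[-1,0],[0,-1]]) - 0·det([[0,0],[1,-1]]) + -2·det([[0,-1],[1,0]])
    = -2·(-1·-1 - 0·0) - 0·(0·-1 - 0·1) + -2·(0·0 - -1·1)
    = -2·1 - 0·0 + -2·1
    = -2 + 0 + -2 = -4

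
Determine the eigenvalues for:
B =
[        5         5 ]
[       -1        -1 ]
λ = 0, 4

Solve det(B - λI) = 0. For a 2×2 matrix the characteristic equation is λ² - (trace)λ + det = 0.
trace(B) = a + d = 5 - 1 = 4.
det(B) = a*d - b*c = (5)*(-1) - (5)*(-1) = -5 + 5 = 0.
Characteristic equation: λ² - (4)λ + (0) = 0.
Discriminant = (4)² - 4*(0) = 16 - 0 = 16.
λ = (4 ± √16) / 2 = (4 ± 4) / 2 = 0, 4.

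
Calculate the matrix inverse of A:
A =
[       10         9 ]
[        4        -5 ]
det(A) = -86
A⁻¹ =
[     5/86      9/86 ]
[     2/43     -5/43 ]

For a 2×2 matrix A = [[a, b], [c, d]] with det(A) ≠ 0, A⁻¹ = (1/det(A)) * [[d, -b], [-c, a]].
det(A) = (10)*(-5) - (9)*(4) = -50 - 36 = -86.
A⁻¹ = (1/-86) * [[-5, -9], [-4, 10]].
Dividing each entry by -86 and reducing:
A⁻¹ =
[     5/86      9/86 ]
[     2/43     -5/43 ]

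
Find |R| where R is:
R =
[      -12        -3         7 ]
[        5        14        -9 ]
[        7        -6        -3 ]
det(R) = 400

Expand along row 0 (cofactor expansion): det(R) = a*(e*i - f*h) - b*(d*i - f*g) + c*(d*h - e*g), where the 3×3 is [[a, b, c], [d, e, f], [g, h, i]].
Minor M_00 = (14)*(-3) - (-9)*(-6) = -42 - 54 = -96.
Minor M_01 = (5)*(-3) - (-9)*(7) = -15 + 63 = 48.
Minor M_02 = (5)*(-6) - (14)*(7) = -30 - 98 = -128.
det(R) = (-12)*(-96) - (-3)*(48) + (7)*(-128) = 1152 + 144 - 896 = 400.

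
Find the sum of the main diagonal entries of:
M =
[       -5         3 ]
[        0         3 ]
tr(M) = -5 + 3 = -2

The trace of a square matrix is the sum of its diagonal entries.
Diagonal entries of M: M[0][0] = -5, M[1][1] = 3.
tr(M) = -5 + 3 = -2.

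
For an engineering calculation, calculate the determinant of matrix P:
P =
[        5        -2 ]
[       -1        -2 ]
det(P) = -12

For a 2×2 matrix [[a, b], [c, d]], det = a*d - b*c.
det(P) = (5)*(-2) - (-2)*(-1) = -10 - 2 = -12.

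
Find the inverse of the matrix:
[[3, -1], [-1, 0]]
[[0, -1], [-1, -3]]

For [[a,b],[c,d]], inverse = (1/det)·[[d,-b],[-c,a]]
det = 3·0 - -1·-1 = -1
Inverse = (1/-1)·[[0, 1], [1, 3]]
        = [[0, -1], [-1, -3]]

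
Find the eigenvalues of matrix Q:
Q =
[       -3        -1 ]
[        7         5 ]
λ = -2, 4

Solve det(Q - λI) = 0. For a 2×2 matrix the characteristic equation is λ² - (trace)λ + det = 0.
trace(Q) = a + d = -3 + 5 = 2.
det(Q) = a*d - b*c = (-3)*(5) - (-1)*(7) = -15 + 7 = -8.
Characteristic equation: λ² - (2)λ + (-8) = 0.
Discriminant = (2)² - 4*(-8) = 4 + 32 = 36.
λ = (2 ± √36) / 2 = (2 ± 6) / 2 = -2, 4.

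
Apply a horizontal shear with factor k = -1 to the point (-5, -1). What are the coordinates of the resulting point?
(-4, -1)

Shear matrix for horizontal shear with factor k = -1:
[[1, -1], [0, 1]]
Result: (-5, -1) → (-4, -1)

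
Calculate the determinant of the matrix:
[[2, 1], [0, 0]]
0

For a 2×2 matrix [[a, b], [c, d]], det = ad - bc
det = (2)(0) - (1)(0) = 0 - 0 = 0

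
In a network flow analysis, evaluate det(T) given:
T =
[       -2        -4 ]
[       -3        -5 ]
det(T) = -2

For a 2×2 matrix [[a, b], [c, d]], det = a*d - b*c.
det(T) = (-2)*(-5) - (-4)*(-3) = 10 - 12 = -2.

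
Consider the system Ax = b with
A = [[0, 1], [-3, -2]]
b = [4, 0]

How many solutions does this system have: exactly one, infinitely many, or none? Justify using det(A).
Exactly one solution

Compute det(A) = (0)*(-2) - (1)*(-3) = 3.
Because det(A) ≠ 0, A is invertible and Ax = b has a unique solution for every b (here x = A⁻¹ b).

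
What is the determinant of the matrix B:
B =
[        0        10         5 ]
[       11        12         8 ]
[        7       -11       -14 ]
det(B) = 1075

Expand along row 0 (cofactor expansion): det(B) = a*(e*i - f*h) - b*(d*i - f*g) + c*(d*h - e*g), where the 3×3 is [[a, b, c], [d, e, f], [g, h, i]].
Minor M_00 = (12)*(-14) - (8)*(-11) = -168 + 88 = -80.
Minor M_01 = (11)*(-14) - (8)*(7) = -154 - 56 = -210.
Minor M_02 = (11)*(-11) - (12)*(7) = -121 - 84 = -205.
det(B) = (0)*(-80) - (10)*(-210) + (5)*(-205) = 0 + 2100 - 1025 = 1075.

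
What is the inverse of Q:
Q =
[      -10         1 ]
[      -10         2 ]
det(Q) = -10
Q⁻¹ =
[     -1/5      1/10 ]
[       -1         1 ]

For a 2×2 matrix Q = [[a, b], [c, d]] with det(Q) ≠ 0, Q⁻¹ = (1/det(Q)) * [[d, -b], [-c, a]].
det(Q) = (-10)*(2) - (1)*(-10) = -20 + 10 = -10.
Q⁻¹ = (1/-10) * [[2, -1], [10, -10]].
Dividing each entry by -10 and reducing:
Q⁻¹ =
[     -1/5      1/10 ]
[       -1         1 ]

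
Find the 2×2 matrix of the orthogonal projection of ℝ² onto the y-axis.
[[0, 0], [0, 1]]

The orthogonal projection onto the line spanned by a nonzero vector u = (a, b) has matrix P = (u uᵀ) / (uᵀ u) = (1/(a² + b²)) · [[a², ab], [ab, b²]].
Here u = (0, 1), so a² + b² = 0 + 1 = 1.
P = (1/1) · [[0, 0], [0, 1]] = [[0, 0], [0, 1]].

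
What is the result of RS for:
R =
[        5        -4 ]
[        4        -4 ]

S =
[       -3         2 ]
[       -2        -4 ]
RS =
[       -7        26 ]
[       -4        24 ]

Matrix multiplication: (RS)[i][j] = sum over k of R[i][k] * S[k][j].
  (RS)[0][0] = (5)*(-3) + (-4)*(-2) = -7
  (RS)[0][1] = (5)*(2) + (-4)*(-4) = 26
  (RS)[1][0] = (4)*(-3) + (-4)*(-2) = -4
  (RS)[1][1] = (4)*(2) + (-4)*(-4) = 24
RS =
[       -7        26 ]
[       -4        24 ]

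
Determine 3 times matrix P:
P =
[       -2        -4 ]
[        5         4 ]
3P =
[       -6       -12 ]
[       15        12 ]

Scalar multiplication is elementwise: (3P)[i][j] = 3 * P[i][j].
  (3P)[0][0] = 3 * (-2) = -6
  (3P)[0][1] = 3 * (-4) = -12
  (3P)[1][0] = 3 * (5) = 15
  (3P)[1][1] = 3 * (4) = 12
3P =
[       -6       -12 ]
[       15        12 ]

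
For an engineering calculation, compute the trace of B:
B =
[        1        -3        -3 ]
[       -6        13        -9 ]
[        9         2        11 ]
tr(B) = 1 + 13 + 11 = 25

The trace of a square matrix is the sum of its diagonal entries.
Diagonal entries of B: B[0][0] = 1, B[1][1] = 13, B[2][2] = 11.
tr(B) = 1 + 13 + 11 = 25.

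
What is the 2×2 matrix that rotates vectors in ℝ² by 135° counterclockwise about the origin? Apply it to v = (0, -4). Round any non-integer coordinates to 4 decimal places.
R = [[-√2/2, -√2/2], [√2/2, -√2/2]]; R·v = (2.8284, 2.8284)

A counterclockwise rotation by angle θ in ℝ² has matrix R(θ) = [[cos θ, -sin θ], [sin θ, cos θ]].
For θ = 135°: cos θ = -√2/2, sin θ = √2/2.
R(135°) = [[-√2/2, -√2/2], [√2/2, -√2/2]].
R·v = [-√2/2·0 + (-√2/2)·-4, √2/2·0 + -√2/2·-4] = (2.8284, 2.8284).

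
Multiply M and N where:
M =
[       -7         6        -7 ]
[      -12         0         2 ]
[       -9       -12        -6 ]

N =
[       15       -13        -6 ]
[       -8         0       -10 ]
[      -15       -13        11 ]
MN =
[      -48       182       -95 ]
[     -210       130        94 ]
[       51       195       108 ]

Matrix multiplication: (MN)[i][j] = sum over k of M[i][k] * N[k][j].
  (MN)[0][0] = (-7)*(15) + (6)*(-8) + (-7)*(-15) = -48
  (MN)[0][1] = (-7)*(-13) + (6)*(0) + (-7)*(-13) = 182
  (MN)[0][2] = (-7)*(-6) + (6)*(-10) + (-7)*(11) = -95
  (MN)[1][0] = (-12)*(15) + (0)*(-8) + (2)*(-15) = -210
  (MN)[1][1] = (-12)*(-13) + (0)*(0) + (2)*(-13) = 130
  (MN)[1][2] = (-12)*(-6) + (0)*(-10) + (2)*(11) = 94
  (MN)[2][0] = (-9)*(15) + (-12)*(-8) + (-6)*(-15) = 51
  (MN)[2][1] = (-9)*(-13) + (-12)*(0) + (-6)*(-13) = 195
  (MN)[2][2] = (-9)*(-6) + (-12)*(-10) + (-6)*(11) = 108
MN =
[      -48       182       -95 ]
[     -210       130        94 ]
[       51       195       108 ]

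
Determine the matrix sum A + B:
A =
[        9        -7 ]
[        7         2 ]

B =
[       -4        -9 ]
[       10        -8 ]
A + B =
[        5       -16 ]
[       17        -6 ]

Matrix addition is elementwise: (A+B)[i][j] = A[i][j] + B[i][j].
  (A+B)[0][0] = (9) + (-4) = 5
  (A+B)[0][1] = (-7) + (-9) = -16
  (A+B)[1][0] = (7) + (10) = 17
  (A+B)[1][1] = (2) + (-8) = -6
A + B =
[        5       -16 ]
[       17        -6 ]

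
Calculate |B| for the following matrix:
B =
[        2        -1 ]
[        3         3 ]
det(B) = 9

For a 2×2 matrix [[a, b], [c, d]], det = a*d - b*c.
det(B) = (2)*(3) - (-1)*(3) = 6 + 3 = 9.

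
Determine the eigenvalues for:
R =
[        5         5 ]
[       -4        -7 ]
λ = -5, 3

Solve det(R - λI) = 0. For a 2×2 matrix the characteristic equation is λ² - (trace)λ + det = 0.
trace(R) = a + d = 5 - 7 = -2.
det(R) = a*d - b*c = (5)*(-7) - (5)*(-4) = -35 + 20 = -15.
Characteristic equation: λ² - (-2)λ + (-15) = 0.
Discriminant = (-2)² - 4*(-15) = 4 + 60 = 64.
λ = (-2 ± √64) / 2 = (-2 ± 8) / 2 = -5, 3.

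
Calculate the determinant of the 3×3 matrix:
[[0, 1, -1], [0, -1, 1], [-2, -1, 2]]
0

Expansion along first row:
det = 0·det([[-1,1],[-1,2]]) - 1·det([[0,1],[-2,2]]) + -1·det([[0,-1],[-2,-1]])
    = 0·(-1·2 - 1·-1) - 1·(0·2 - 1·-2) + -1·(0·-1 - -1·-2)
    = 0·-1 - 1·2 + -1·-2
    = 0 + -2 + 2 = 0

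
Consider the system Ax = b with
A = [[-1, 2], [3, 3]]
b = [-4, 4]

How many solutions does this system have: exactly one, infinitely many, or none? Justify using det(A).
Exactly one solution

Compute det(A) = (-1)*(3) - (2)*(3) = -9.
Because det(A) ≠ 0, A is invertible and Ax = b has a unique solution for every b (here x = A⁻¹ b).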